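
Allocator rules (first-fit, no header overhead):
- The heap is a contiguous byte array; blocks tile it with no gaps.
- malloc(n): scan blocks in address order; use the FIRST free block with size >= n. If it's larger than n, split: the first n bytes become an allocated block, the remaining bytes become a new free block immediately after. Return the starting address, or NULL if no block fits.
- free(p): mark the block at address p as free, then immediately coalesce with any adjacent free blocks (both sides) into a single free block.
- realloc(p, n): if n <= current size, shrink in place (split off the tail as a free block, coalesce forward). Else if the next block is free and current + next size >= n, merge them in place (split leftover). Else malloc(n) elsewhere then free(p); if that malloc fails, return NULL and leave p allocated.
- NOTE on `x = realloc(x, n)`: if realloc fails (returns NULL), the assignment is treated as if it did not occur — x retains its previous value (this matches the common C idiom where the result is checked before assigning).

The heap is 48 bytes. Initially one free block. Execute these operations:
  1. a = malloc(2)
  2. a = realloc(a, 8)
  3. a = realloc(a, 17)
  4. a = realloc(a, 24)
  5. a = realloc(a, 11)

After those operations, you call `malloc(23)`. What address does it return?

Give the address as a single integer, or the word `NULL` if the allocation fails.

Op 1: a = malloc(2) -> a = 0; heap: [0-1 ALLOC][2-47 FREE]
Op 2: a = realloc(a, 8) -> a = 0; heap: [0-7 ALLOC][8-47 FREE]
Op 3: a = realloc(a, 17) -> a = 0; heap: [0-16 ALLOC][17-47 FREE]
Op 4: a = realloc(a, 24) -> a = 0; heap: [0-23 ALLOC][24-47 FREE]
Op 5: a = realloc(a, 11) -> a = 0; heap: [0-10 ALLOC][11-47 FREE]
malloc(23): first-fit scan over [0-10 ALLOC][11-47 FREE] -> 11

Answer: 11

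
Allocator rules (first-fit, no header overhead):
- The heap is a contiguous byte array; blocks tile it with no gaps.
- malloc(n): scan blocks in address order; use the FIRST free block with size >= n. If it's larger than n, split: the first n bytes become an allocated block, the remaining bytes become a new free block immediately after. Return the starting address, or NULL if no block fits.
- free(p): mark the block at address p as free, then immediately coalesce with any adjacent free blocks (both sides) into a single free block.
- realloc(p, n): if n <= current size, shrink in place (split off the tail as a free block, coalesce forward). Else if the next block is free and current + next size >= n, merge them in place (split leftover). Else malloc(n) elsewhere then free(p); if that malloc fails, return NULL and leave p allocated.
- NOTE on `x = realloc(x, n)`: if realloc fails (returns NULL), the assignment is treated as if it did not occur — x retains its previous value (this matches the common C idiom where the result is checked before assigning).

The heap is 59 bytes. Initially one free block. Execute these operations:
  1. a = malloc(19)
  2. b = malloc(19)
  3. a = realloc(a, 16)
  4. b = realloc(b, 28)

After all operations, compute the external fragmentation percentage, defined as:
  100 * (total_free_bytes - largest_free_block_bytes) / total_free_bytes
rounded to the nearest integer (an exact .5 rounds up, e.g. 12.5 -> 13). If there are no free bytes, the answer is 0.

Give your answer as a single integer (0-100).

Answer: 20

Derivation:
Op 1: a = malloc(19) -> a = 0; heap: [0-18 ALLOC][19-58 FREE]
Op 2: b = malloc(19) -> b = 19; heap: [0-18 ALLOC][19-37 ALLOC][38-58 FREE]
Op 3: a = realloc(a, 16) -> a = 0; heap: [0-15 ALLOC][16-18 FREE][19-37 ALLOC][38-58 FREE]
Op 4: b = realloc(b, 28) -> b = 19; heap: [0-15 ALLOC][16-18 FREE][19-46 ALLOC][47-58 FREE]
Free blocks: [3 12] total_free=15 largest=12 -> 100*(15-12)/15 = 300/15 = 20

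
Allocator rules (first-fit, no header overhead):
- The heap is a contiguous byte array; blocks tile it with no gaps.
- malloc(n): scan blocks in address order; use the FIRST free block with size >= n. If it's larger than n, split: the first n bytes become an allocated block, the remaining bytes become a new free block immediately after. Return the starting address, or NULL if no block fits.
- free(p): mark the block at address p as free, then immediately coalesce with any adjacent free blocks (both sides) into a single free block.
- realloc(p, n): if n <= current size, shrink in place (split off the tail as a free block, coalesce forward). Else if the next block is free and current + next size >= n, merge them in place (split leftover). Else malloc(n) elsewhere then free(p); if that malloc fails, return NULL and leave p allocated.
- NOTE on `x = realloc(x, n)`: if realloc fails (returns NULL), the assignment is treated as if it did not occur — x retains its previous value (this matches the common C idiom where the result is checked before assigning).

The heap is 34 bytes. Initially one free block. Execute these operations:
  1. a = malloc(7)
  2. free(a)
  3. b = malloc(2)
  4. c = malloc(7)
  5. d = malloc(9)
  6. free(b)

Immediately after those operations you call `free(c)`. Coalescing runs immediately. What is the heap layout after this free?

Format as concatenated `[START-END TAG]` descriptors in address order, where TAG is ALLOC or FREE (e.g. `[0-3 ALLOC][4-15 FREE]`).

Answer: [0-8 FREE][9-17 ALLOC][18-33 FREE]

Derivation:
Op 1: a = malloc(7) -> a = 0; heap: [0-6 ALLOC][7-33 FREE]
Op 2: free(a) -> (freed a); heap: [0-33 FREE]
Op 3: b = malloc(2) -> b = 0; heap: [0-1 ALLOC][2-33 FREE]
Op 4: c = malloc(7) -> c = 2; heap: [0-1 ALLOC][2-8 ALLOC][9-33 FREE]
Op 5: d = malloc(9) -> d = 9; heap: [0-1 ALLOC][2-8 ALLOC][9-17 ALLOC][18-33 FREE]
Op 6: free(b) -> (freed b); heap: [0-1 FREE][2-8 ALLOC][9-17 ALLOC][18-33 FREE]
free(c): c = 2 -> block [2-8 ALLOC]; mark free, coalesce with adjacent free neighbors -> [0-8 FREE][9-17 ALLOC][18-33 FREE]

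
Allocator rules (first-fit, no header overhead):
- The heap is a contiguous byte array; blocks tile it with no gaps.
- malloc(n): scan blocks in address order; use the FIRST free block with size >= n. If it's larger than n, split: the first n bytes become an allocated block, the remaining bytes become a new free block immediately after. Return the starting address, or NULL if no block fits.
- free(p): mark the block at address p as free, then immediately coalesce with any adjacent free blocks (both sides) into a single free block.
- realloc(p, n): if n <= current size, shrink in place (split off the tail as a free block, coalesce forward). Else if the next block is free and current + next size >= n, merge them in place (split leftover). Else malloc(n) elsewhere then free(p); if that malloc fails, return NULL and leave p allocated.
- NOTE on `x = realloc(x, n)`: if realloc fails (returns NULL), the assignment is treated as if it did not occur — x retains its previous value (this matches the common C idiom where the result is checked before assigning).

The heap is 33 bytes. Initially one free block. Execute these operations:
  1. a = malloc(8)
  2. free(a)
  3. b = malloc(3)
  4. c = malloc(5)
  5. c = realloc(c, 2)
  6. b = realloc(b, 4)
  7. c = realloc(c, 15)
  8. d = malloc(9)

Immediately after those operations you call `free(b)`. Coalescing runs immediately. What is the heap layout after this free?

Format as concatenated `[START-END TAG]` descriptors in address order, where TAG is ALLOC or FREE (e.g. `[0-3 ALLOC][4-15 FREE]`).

Answer: [0-8 FREE][9-23 ALLOC][24-32 ALLOC]

Derivation:
Op 1: a = malloc(8) -> a = 0; heap: [0-7 ALLOC][8-32 FREE]
Op 2: free(a) -> (freed a); heap: [0-32 FREE]
Op 3: b = malloc(3) -> b = 0; heap: [0-2 ALLOC][3-32 FREE]
Op 4: c = malloc(5) -> c = 3; heap: [0-2 ALLOC][3-7 ALLOC][8-32 FREE]
Op 5: c = realloc(c, 2) -> c = 3; heap: [0-2 ALLOC][3-4 ALLOC][5-32 FREE]
Op 6: b = realloc(b, 4) -> b = 5; heap: [0-2 FREE][3-4 ALLOC][5-8 ALLOC][9-32 FREE]
Op 7: c = realloc(c, 15) -> c = 9; heap: [0-4 FREE][5-8 ALLOC][9-23 ALLOC][24-32 FREE]
Op 8: d = malloc(9) -> d = 24; heap: [0-4 FREE][5-8 ALLOC][9-23 ALLOC][24-32 ALLOC]
free(b): b = 5 -> block [5-8 ALLOC]; mark free, coalesce with adjacent free neighbors -> [0-8 FREE][9-23 ALLOC][24-32 ALLOC]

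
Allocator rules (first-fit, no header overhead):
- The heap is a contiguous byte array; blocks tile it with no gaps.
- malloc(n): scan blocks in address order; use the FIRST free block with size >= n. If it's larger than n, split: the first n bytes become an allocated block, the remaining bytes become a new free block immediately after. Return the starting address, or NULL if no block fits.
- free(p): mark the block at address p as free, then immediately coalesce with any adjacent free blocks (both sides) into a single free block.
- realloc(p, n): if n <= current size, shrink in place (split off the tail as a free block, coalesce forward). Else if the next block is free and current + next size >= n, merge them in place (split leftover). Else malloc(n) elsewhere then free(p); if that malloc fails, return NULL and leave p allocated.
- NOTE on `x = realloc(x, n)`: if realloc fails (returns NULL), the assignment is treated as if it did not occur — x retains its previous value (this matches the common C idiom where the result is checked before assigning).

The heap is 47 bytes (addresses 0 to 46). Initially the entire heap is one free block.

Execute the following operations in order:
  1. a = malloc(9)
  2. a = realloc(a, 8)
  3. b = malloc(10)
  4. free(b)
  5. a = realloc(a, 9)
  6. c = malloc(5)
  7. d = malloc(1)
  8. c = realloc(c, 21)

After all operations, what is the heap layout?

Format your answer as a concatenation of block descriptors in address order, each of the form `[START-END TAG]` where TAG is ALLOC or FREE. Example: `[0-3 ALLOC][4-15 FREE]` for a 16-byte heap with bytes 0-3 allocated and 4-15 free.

Op 1: a = malloc(9) -> a = 0; heap: [0-8 ALLOC][9-46 FREE]
Op 2: a = realloc(a, 8) -> a = 0; heap: [0-7 ALLOC][8-46 FREE]
Op 3: b = malloc(10) -> b = 8; heap: [0-7 ALLOC][8-17 ALLOC][18-46 FREE]
Op 4: free(b) -> (freed b); heap: [0-7 ALLOC][8-46 FREE]
Op 5: a = realloc(a, 9) -> a = 0; heap: [0-8 ALLOC][9-46 FREE]
Op 6: c = malloc(5) -> c = 9; heap: [0-8 ALLOC][9-13 ALLOC][14-46 FREE]
Op 7: d = malloc(1) -> d = 14; heap: [0-8 ALLOC][9-13 ALLOC][14-14 ALLOC][15-46 FREE]
Op 8: c = realloc(c, 21) -> c = 15; heap: [0-8 ALLOC][9-13 FREE][14-14 ALLOC][15-35 ALLOC][36-46 FREE]

Answer: [0-8 ALLOC][9-13 FREE][14-14 ALLOC][15-35 ALLOC][36-46 FREE]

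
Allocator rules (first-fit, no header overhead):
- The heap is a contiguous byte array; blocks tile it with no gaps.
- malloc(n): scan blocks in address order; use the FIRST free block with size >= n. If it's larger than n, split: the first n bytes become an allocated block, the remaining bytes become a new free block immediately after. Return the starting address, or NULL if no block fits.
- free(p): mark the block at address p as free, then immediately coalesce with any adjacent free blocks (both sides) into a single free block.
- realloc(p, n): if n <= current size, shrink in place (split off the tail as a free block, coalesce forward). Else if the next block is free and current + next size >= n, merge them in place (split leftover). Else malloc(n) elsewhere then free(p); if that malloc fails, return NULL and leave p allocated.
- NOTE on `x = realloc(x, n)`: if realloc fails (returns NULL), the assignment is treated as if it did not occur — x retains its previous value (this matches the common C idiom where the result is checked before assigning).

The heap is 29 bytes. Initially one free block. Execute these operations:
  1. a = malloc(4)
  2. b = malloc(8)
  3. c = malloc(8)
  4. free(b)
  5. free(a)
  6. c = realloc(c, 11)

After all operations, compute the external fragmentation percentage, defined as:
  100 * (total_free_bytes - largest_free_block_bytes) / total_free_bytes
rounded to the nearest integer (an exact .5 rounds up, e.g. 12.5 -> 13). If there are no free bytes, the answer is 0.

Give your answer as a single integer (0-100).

Answer: 33

Derivation:
Op 1: a = malloc(4) -> a = 0; heap: [0-3 ALLOC][4-28 FREE]
Op 2: b = malloc(8) -> b = 4; heap: [0-3 ALLOC][4-11 ALLOC][12-28 FREE]
Op 3: c = malloc(8) -> c = 12; heap: [0-3 ALLOC][4-11 ALLOC][12-19 ALLOC][20-28 FREE]
Op 4: free(b) -> (freed b); heap: [0-3 ALLOC][4-11 FREE][12-19 ALLOC][20-28 FREE]
Op 5: free(a) -> (freed a); heap: [0-11 FREE][12-19 ALLOC][20-28 FREE]
Op 6: c = realloc(c, 11) -> c = 12; heap: [0-11 FREE][12-22 ALLOC][23-28 FREE]
Free blocks: [12 6] total_free=18 largest=12 -> 100*(18-12)/18 = 600/18 ≈ 33.333 -> rounds to 33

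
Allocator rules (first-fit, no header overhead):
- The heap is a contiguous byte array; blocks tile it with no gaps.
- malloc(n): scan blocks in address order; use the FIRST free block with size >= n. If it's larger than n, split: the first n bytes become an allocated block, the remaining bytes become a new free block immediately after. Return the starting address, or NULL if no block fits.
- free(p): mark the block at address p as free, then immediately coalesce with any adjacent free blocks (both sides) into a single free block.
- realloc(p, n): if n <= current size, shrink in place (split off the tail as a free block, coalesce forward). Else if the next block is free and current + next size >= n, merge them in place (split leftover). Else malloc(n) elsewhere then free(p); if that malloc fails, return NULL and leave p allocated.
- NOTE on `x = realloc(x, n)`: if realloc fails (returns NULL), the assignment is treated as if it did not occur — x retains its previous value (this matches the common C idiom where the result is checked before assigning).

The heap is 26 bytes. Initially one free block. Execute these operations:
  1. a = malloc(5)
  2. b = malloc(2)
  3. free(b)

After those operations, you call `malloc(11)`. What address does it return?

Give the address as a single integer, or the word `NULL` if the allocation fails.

Answer: 5

Derivation:
Op 1: a = malloc(5) -> a = 0; heap: [0-4 ALLOC][5-25 FREE]
Op 2: b = malloc(2) -> b = 5; heap: [0-4 ALLOC][5-6 ALLOC][7-25 FREE]
Op 3: free(b) -> (freed b); heap: [0-4 ALLOC][5-25 FREE]
malloc(11): first-fit scan over [0-4 ALLOC][5-25 FREE] -> 5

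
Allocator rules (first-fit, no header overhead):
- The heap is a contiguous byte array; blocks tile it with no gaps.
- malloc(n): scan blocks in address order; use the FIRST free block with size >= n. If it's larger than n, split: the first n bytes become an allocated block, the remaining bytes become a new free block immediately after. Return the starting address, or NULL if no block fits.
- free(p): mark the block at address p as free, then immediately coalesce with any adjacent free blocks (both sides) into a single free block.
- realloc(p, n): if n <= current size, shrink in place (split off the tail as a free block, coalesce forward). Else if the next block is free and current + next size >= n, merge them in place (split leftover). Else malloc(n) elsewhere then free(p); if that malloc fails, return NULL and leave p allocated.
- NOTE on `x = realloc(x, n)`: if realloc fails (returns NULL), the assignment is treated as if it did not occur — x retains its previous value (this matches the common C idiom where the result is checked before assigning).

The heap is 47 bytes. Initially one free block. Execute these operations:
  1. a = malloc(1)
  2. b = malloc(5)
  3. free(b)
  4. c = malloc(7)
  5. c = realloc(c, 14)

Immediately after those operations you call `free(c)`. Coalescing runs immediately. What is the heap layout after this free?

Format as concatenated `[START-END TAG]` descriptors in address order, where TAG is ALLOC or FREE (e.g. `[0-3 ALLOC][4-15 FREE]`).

Op 1: a = malloc(1) -> a = 0; heap: [0-0 ALLOC][1-46 FREE]
Op 2: b = malloc(5) -> b = 1; heap: [0-0 ALLOC][1-5 ALLOC][6-46 FREE]
Op 3: free(b) -> (freed b); heap: [0-0 ALLOC][1-46 FREE]
Op 4: c = malloc(7) -> c = 1; heap: [0-0 ALLOC][1-7 ALLOC][8-46 FREE]
Op 5: c = realloc(c, 14) -> c = 1; heap: [0-0 ALLOC][1-14 ALLOC][15-46 FREE]
free(c): c = 1 -> block [1-14 ALLOC]; mark free, coalesce with adjacent free neighbors -> [0-0 ALLOC][1-46 FREE]

Answer: [0-0 ALLOC][1-46 FREE]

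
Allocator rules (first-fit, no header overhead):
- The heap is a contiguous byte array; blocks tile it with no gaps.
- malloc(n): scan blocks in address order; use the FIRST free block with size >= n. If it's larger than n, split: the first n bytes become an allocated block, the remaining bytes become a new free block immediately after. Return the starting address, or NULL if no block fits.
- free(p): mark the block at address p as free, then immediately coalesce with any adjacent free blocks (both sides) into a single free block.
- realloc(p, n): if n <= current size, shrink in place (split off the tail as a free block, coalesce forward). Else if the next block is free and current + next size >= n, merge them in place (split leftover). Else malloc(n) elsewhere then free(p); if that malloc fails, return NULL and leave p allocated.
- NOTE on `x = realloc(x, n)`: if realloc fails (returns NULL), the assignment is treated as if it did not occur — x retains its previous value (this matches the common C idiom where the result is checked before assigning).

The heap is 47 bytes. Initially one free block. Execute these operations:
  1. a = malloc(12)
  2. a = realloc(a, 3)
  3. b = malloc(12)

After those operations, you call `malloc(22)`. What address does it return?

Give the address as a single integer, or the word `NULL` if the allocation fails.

Answer: 15

Derivation:
Op 1: a = malloc(12) -> a = 0; heap: [0-11 ALLOC][12-46 FREE]
Op 2: a = realloc(a, 3) -> a = 0; heap: [0-2 ALLOC][3-46 FREE]
Op 3: b = malloc(12) -> b = 3; heap: [0-2 ALLOC][3-14 ALLOC][15-46 FREE]
malloc(22): first-fit scan over [0-2 ALLOC][3-14 ALLOC][15-46 FREE] -> 15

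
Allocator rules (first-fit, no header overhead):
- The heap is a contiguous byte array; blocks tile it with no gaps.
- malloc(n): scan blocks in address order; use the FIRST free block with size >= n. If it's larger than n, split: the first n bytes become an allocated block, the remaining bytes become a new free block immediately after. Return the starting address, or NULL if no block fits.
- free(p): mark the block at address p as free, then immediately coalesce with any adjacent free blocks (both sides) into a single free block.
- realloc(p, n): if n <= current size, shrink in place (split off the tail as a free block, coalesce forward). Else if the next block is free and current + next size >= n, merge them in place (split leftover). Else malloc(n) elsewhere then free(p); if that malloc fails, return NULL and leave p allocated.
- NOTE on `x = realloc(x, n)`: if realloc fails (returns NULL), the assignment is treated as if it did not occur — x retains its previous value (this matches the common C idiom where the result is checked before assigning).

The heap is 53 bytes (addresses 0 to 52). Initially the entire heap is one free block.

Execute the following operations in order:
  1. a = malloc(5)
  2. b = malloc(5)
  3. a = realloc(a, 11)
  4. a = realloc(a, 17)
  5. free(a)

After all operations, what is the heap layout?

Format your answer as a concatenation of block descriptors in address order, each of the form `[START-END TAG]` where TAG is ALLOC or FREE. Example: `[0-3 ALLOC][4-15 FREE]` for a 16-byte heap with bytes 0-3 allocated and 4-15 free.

Op 1: a = malloc(5) -> a = 0; heap: [0-4 ALLOC][5-52 FREE]
Op 2: b = malloc(5) -> b = 5; heap: [0-4 ALLOC][5-9 ALLOC][10-52 FREE]
Op 3: a = realloc(a, 11) -> a = 10; heap: [0-4 FREE][5-9 ALLOC][10-20 ALLOC][21-52 FREE]
Op 4: a = realloc(a, 17) -> a = 10; heap: [0-4 FREE][5-9 ALLOC][10-26 ALLOC][27-52 FREE]
Op 5: free(a) -> (freed a); heap: [0-4 FREE][5-9 ALLOC][10-52 FREE]

Answer: [0-4 FREE][5-9 ALLOC][10-52 FREE]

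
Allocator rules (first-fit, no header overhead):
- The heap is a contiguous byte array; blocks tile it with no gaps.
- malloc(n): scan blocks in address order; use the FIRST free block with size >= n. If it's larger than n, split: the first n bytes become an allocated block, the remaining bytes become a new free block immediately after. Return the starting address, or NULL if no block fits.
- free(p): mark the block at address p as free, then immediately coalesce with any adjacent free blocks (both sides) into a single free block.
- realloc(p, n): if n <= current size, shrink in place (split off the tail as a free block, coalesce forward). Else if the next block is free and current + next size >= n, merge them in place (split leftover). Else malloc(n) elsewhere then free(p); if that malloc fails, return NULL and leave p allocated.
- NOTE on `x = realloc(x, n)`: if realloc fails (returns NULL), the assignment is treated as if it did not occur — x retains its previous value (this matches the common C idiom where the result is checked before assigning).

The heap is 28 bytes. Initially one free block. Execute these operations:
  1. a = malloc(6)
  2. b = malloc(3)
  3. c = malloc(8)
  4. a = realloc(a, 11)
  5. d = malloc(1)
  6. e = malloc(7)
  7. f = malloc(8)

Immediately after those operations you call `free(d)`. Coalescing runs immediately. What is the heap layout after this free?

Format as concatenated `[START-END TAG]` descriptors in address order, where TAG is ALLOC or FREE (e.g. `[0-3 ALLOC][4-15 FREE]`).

Op 1: a = malloc(6) -> a = 0; heap: [0-5 ALLOC][6-27 FREE]
Op 2: b = malloc(3) -> b = 6; heap: [0-5 ALLOC][6-8 ALLOC][9-27 FREE]
Op 3: c = malloc(8) -> c = 9; heap: [0-5 ALLOC][6-8 ALLOC][9-16 ALLOC][17-27 FREE]
Op 4: a = realloc(a, 11) -> a = 17; heap: [0-5 FREE][6-8 ALLOC][9-16 ALLOC][17-27 ALLOC]
Op 5: d = malloc(1) -> d = 0; heap: [0-0 ALLOC][1-5 FREE][6-8 ALLOC][9-16 ALLOC][17-27 ALLOC]
Op 6: e = malloc(7) -> e = NULL; heap: [0-0 ALLOC][1-5 FREE][6-8 ALLOC][9-16 ALLOC][17-27 ALLOC]
Op 7: f = malloc(8) -> f = NULL; heap: [0-0 ALLOC][1-5 FREE][6-8 ALLOC][9-16 ALLOC][17-27 ALLOC]
free(d): d = 0 -> block [0-0 ALLOC]; mark free, coalesce with adjacent free neighbors -> [0-5 FREE][6-8 ALLOC][9-16 ALLOC][17-27 ALLOC]

Answer: [0-5 FREE][6-8 ALLOC][9-16 ALLOC][17-27 ALLOC]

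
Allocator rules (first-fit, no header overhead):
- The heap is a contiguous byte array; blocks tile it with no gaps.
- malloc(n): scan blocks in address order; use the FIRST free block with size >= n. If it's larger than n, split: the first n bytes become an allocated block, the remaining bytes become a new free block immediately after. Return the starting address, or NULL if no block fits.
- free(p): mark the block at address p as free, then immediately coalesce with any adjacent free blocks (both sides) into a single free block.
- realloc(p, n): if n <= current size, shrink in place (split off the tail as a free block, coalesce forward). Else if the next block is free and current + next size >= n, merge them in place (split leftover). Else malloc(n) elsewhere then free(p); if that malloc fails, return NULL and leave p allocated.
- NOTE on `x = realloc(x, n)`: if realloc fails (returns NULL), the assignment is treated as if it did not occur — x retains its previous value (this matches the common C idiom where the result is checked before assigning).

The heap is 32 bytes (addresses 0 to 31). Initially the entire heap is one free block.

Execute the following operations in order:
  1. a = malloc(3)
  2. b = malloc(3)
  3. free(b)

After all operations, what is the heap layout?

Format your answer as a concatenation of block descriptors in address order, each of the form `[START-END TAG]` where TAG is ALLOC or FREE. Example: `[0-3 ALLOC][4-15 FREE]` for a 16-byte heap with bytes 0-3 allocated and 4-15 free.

Op 1: a = malloc(3) -> a = 0; heap: [0-2 ALLOC][3-31 FREE]
Op 2: b = malloc(3) -> b = 3; heap: [0-2 ALLOC][3-5 ALLOC][6-31 FREE]
Op 3: free(b) -> (freed b); heap: [0-2 ALLOC][3-31 FREE]

Answer: [0-2 ALLOC][3-31 FREE]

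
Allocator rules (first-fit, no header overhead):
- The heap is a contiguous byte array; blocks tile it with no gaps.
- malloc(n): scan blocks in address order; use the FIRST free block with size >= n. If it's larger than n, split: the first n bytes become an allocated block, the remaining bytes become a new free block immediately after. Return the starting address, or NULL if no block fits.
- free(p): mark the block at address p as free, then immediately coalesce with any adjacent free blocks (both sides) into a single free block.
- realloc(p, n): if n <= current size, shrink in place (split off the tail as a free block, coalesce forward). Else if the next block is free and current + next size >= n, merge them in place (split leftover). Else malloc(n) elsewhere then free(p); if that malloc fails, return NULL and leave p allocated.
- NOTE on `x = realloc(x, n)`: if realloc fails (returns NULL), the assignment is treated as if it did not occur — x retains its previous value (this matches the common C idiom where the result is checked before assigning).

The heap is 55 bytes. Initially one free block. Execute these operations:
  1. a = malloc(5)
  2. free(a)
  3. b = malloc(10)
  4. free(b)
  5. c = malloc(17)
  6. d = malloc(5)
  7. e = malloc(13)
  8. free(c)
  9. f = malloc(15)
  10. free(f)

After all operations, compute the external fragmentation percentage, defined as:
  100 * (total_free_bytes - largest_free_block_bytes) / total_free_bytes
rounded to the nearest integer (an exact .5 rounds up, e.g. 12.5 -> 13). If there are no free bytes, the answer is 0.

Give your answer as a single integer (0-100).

Answer: 46

Derivation:
Op 1: a = malloc(5) -> a = 0; heap: [0-4 ALLOC][5-54 FREE]
Op 2: free(a) -> (freed a); heap: [0-54 FREE]
Op 3: b = malloc(10) -> b = 0; heap: [0-9 ALLOC][10-54 FREE]
Op 4: free(b) -> (freed b); heap: [0-54 FREE]
Op 5: c = malloc(17) -> c = 0; heap: [0-16 ALLOC][17-54 FREE]
Op 6: d = malloc(5) -> d = 17; heap: [0-16 ALLOC][17-21 ALLOC][22-54 FREE]
Op 7: e = malloc(13) -> e = 22; heap: [0-16 ALLOC][17-21 ALLOC][22-34 ALLOC][35-54 FREE]
Op 8: free(c) -> (freed c); heap: [0-16 FREE][17-21 ALLOC][22-34 ALLOC][35-54 FREE]
Op 9: f = malloc(15) -> f = 0; heap: [0-14 ALLOC][15-16 FREE][17-21 ALLOC][22-34 ALLOC][35-54 FREE]
Op 10: free(f) -> (freed f); heap: [0-16 FREE][17-21 ALLOC][22-34 ALLOC][35-54 FREE]
Free blocks: [17 20] total_free=37 largest=20 -> 100*(37-20)/37 = 1700/37 ≈ 45.946 -> rounds to 46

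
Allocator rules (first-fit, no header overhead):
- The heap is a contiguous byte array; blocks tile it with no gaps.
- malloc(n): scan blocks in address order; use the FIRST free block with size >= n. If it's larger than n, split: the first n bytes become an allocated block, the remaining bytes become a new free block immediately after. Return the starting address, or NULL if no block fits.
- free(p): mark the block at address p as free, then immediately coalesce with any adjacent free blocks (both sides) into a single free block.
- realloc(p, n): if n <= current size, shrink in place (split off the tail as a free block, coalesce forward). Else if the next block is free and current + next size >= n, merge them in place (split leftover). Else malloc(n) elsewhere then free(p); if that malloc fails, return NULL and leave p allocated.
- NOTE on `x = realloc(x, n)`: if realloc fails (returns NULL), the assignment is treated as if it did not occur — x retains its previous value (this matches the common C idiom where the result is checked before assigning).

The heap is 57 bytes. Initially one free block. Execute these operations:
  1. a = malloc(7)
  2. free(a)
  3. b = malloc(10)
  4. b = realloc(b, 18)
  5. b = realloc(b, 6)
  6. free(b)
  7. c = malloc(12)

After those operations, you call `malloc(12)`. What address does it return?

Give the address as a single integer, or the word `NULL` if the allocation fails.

Op 1: a = malloc(7) -> a = 0; heap: [0-6 ALLOC][7-56 FREE]
Op 2: free(a) -> (freed a); heap: [0-56 FREE]
Op 3: b = malloc(10) -> b = 0; heap: [0-9 ALLOC][10-56 FREE]
Op 4: b = realloc(b, 18) -> b = 0; heap: [0-17 ALLOC][18-56 FREE]
Op 5: b = realloc(b, 6) -> b = 0; heap: [0-5 ALLOC][6-56 FREE]
Op 6: free(b) -> (freed b); heap: [0-56 FREE]
Op 7: c = malloc(12) -> c = 0; heap: [0-11 ALLOC][12-56 FREE]
malloc(12): first-fit scan over [0-11 ALLOC][12-56 FREE] -> 12

Answer: 12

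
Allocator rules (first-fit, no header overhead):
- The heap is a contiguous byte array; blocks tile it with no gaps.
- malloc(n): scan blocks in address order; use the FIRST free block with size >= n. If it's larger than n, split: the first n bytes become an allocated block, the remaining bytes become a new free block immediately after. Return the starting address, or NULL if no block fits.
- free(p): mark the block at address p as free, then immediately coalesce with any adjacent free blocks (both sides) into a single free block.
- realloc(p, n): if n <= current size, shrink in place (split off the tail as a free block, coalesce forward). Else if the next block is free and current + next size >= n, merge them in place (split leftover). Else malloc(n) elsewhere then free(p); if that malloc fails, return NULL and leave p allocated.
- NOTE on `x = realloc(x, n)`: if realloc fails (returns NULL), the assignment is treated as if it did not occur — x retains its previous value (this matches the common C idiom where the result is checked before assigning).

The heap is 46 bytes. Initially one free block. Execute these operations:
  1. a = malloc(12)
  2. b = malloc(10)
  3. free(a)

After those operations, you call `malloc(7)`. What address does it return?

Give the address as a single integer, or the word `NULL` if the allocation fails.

Answer: 0

Derivation:
Op 1: a = malloc(12) -> a = 0; heap: [0-11 ALLOC][12-45 FREE]
Op 2: b = malloc(10) -> b = 12; heap: [0-11 ALLOC][12-21 ALLOC][22-45 FREE]
Op 3: free(a) -> (freed a); heap: [0-11 FREE][12-21 ALLOC][22-45 FREE]
malloc(7): first-fit scan over [0-11 FREE][12-21 ALLOC][22-45 FREE] -> 0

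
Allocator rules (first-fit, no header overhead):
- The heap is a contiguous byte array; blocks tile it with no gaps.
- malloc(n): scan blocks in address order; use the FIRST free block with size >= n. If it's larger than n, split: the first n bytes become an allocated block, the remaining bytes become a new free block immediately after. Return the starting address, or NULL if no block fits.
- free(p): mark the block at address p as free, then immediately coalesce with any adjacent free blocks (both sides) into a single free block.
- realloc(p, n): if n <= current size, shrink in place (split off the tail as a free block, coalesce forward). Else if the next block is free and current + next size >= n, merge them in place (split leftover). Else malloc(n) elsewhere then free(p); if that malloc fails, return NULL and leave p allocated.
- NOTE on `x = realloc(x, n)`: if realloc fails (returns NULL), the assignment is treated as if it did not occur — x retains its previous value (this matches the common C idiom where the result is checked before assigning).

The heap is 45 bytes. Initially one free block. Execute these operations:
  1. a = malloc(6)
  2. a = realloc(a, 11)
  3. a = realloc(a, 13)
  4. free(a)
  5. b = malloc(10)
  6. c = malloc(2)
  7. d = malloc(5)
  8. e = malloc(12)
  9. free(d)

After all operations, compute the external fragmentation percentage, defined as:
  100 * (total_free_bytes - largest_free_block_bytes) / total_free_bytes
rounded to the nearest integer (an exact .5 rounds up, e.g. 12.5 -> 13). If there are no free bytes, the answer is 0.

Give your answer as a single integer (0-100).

Op 1: a = malloc(6) -> a = 0; heap: [0-5 ALLOC][6-44 FREE]
Op 2: a = realloc(a, 11) -> a = 0; heap: [0-10 ALLOC][11-44 FREE]
Op 3: a = realloc(a, 13) -> a = 0; heap: [0-12 ALLOC][13-44 FREE]
Op 4: free(a) -> (freed a); heap: [0-44 FREE]
Op 5: b = malloc(10) -> b = 0; heap: [0-9 ALLOC][10-44 FREE]
Op 6: c = malloc(2) -> c = 10; heap: [0-9 ALLOC][10-11 ALLOC][12-44 FREE]
Op 7: d = malloc(5) -> d = 12; heap: [0-9 ALLOC][10-11 ALLOC][12-16 ALLOC][17-44 FREE]
Op 8: e = malloc(12) -> e = 17; heap: [0-9 ALLOC][10-11 ALLOC][12-16 ALLOC][17-28 ALLOC][29-44 FREE]
Op 9: free(d) -> (freed d); heap: [0-9 ALLOC][10-11 ALLOC][12-16 FREE][17-28 ALLOC][29-44 FREE]
Free blocks: [5 16] total_free=21 largest=16 -> 100*(21-16)/21 = 500/21 ≈ 23.810 -> rounds to 24

Answer: 24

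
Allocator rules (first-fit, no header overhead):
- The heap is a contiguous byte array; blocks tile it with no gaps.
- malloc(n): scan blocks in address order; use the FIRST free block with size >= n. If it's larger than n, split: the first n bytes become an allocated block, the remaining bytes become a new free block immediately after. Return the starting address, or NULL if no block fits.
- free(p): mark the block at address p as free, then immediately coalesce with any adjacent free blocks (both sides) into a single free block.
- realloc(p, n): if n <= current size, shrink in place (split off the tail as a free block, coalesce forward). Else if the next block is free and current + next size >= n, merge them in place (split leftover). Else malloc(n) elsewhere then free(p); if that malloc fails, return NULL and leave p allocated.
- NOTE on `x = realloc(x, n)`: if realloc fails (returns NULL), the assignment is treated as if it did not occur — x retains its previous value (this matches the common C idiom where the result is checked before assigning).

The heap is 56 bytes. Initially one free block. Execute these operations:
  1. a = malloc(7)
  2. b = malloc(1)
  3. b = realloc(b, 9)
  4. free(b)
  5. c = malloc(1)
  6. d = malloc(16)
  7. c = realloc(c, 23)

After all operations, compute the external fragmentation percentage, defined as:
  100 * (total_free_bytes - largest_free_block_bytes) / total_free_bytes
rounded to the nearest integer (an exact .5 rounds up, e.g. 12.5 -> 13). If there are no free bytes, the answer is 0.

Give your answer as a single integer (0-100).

Op 1: a = malloc(7) -> a = 0; heap: [0-6 ALLOC][7-55 FREE]
Op 2: b = malloc(1) -> b = 7; heap: [0-6 ALLOC][7-7 ALLOC][8-55 FREE]
Op 3: b = realloc(b, 9) -> b = 7; heap: [0-6 ALLOC][7-15 ALLOC][16-55 FREE]
Op 4: free(b) -> (freed b); heap: [0-6 ALLOC][7-55 FREE]
Op 5: c = malloc(1) -> c = 7; heap: [0-6 ALLOC][7-7 ALLOC][8-55 FREE]
Op 6: d = malloc(16) -> d = 8; heap: [0-6 ALLOC][7-7 ALLOC][8-23 ALLOC][24-55 FREE]
Op 7: c = realloc(c, 23) -> c = 24; heap: [0-6 ALLOC][7-7 FREE][8-23 ALLOC][24-46 ALLOC][47-55 FREE]
Free blocks: [1 9] total_free=10 largest=9 -> 100*(10-9)/10 = 100/10 = 10

Answer: 10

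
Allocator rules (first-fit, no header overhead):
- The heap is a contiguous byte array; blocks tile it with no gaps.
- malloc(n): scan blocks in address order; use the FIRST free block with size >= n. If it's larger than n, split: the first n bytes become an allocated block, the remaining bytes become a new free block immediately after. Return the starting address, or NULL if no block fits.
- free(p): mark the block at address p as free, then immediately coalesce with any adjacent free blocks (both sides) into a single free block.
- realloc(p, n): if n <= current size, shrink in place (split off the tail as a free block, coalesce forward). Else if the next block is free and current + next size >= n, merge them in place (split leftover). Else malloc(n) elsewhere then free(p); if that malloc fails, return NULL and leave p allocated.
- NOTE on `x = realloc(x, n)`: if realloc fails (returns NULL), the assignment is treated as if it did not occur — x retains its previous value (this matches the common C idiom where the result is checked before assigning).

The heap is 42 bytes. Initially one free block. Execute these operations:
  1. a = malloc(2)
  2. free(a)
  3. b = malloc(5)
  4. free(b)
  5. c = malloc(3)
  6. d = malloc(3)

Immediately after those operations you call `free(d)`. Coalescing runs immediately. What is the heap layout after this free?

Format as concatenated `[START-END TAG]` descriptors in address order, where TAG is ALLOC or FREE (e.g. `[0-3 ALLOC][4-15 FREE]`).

Answer: [0-2 ALLOC][3-41 FREE]

Derivation:
Op 1: a = malloc(2) -> a = 0; heap: [0-1 ALLOC][2-41 FREE]
Op 2: free(a) -> (freed a); heap: [0-41 FREE]
Op 3: b = malloc(5) -> b = 0; heap: [0-4 ALLOC][5-41 FREE]
Op 4: free(b) -> (freed b); heap: [0-41 FREE]
Op 5: c = malloc(3) -> c = 0; heap: [0-2 ALLOC][3-41 FREE]
Op 6: d = malloc(3) -> d = 3; heap: [0-2 ALLOC][3-5 ALLOC][6-41 FREE]
free(d): d = 3 -> block [3-5 ALLOC]; mark free, coalesce with adjacent free neighbors -> [0-2 ALLOC][3-41 FREE]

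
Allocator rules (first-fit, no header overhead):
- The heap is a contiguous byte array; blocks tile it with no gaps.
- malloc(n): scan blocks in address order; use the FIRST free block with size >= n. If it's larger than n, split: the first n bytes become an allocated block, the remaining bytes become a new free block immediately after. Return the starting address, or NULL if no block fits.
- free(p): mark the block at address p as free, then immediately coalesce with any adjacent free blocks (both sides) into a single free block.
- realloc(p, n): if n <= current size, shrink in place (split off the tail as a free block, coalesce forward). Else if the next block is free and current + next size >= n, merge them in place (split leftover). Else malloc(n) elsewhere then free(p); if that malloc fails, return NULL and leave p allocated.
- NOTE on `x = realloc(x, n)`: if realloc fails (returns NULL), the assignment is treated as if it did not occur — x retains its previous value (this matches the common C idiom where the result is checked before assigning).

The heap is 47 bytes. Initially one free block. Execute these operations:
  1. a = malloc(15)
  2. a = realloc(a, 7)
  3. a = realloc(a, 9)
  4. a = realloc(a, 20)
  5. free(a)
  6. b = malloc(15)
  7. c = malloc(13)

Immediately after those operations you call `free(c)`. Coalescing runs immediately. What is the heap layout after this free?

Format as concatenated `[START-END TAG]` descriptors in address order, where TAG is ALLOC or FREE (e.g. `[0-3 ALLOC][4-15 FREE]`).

Answer: [0-14 ALLOC][15-46 FREE]

Derivation:
Op 1: a = malloc(15) -> a = 0; heap: [0-14 ALLOC][15-46 FREE]
Op 2: a = realloc(a, 7) -> a = 0; heap: [0-6 ALLOC][7-46 FREE]
Op 3: a = realloc(a, 9) -> a = 0; heap: [0-8 ALLOC][9-46 FREE]
Op 4: a = realloc(a, 20) -> a = 0; heap: [0-19 ALLOC][20-46 FREE]
Op 5: free(a) -> (freed a); heap: [0-46 FREE]
Op 6: b = malloc(15) -> b = 0; heap: [0-14 ALLOC][15-46 FREE]
Op 7: c = malloc(13) -> c = 15; heap: [0-14 ALLOC][15-27 ALLOC][28-46 FREE]
free(c): c = 15 -> block [15-27 ALLOC]; mark free, coalesce with adjacent free neighbors -> [0-14 ALLOC][15-46 FREE]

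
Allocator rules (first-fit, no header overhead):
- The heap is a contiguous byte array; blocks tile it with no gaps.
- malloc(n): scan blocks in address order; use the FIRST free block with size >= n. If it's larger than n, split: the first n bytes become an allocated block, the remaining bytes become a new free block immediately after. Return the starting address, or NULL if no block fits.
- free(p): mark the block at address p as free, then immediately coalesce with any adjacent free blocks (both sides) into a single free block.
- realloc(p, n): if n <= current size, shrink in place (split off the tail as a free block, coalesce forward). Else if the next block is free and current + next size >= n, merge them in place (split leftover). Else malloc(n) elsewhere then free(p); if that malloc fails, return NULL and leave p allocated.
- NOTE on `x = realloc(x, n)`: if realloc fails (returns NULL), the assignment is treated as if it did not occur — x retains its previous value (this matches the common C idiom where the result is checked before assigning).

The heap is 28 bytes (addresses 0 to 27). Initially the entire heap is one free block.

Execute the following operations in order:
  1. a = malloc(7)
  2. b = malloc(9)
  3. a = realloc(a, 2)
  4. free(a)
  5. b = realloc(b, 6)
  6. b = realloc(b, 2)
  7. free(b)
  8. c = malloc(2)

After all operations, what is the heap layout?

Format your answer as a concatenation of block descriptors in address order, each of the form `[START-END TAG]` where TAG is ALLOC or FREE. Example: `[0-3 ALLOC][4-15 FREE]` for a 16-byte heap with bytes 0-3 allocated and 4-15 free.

Op 1: a = malloc(7) -> a = 0; heap: [0-6 ALLOC][7-27 FREE]
Op 2: b = malloc(9) -> b = 7; heap: [0-6 ALLOC][7-15 ALLOC][16-27 FREE]
Op 3: a = realloc(a, 2) -> a = 0; heap: [0-1 ALLOC][2-6 FREE][7-15 ALLOC][16-27 FREE]
Op 4: free(a) -> (freed a); heap: [0-6 FREE][7-15 ALLOC][16-27 FREE]
Op 5: b = realloc(b, 6) -> b = 7; heap: [0-6 FREE][7-12 ALLOC][13-27 FREE]
Op 6: b = realloc(b, 2) -> b = 7; heap: [0-6 FREE][7-8 ALLOC][9-27 FREE]
Op 7: free(b) -> (freed b); heap: [0-27 FREE]
Op 8: c = malloc(2) -> c = 0; heap: [0-1 ALLOC][2-27 FREE]

Answer: [0-1 ALLOC][2-27 FREE]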